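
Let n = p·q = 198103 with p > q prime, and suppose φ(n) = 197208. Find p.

499

φ(n) = (p−1)(q−1) = n − (p+q) + 1, so p + q = 198103 − 197208 + 1 = 896.
p and q are the roots of t² − 896t + 198103 = 0.
Discriminant: 896² − 4·198103 = 802816 − 792412 = 10404; √10404 = 102.
q = (896 − 102)/2 = 397, p = (896 + 102)/2 = 499.
Check: 397 · 499 = 198103.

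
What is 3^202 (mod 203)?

3^1 ≡ 3 (mod 203)
3^2 ≡ 3^2 = 9 ≡ 9 (mod 203)
3^4 ≡ 9^2 = 81 ≡ 81 (mod 203)
3^8 ≡ 81^2 = 6561 ≡ 65 (mod 203)
3^16 ≡ 65^2 = 4225 ≡ 165 (mod 203)
3^32 ≡ 165^2 = 27225 ≡ 23 (mod 203)
3^64 ≡ 23^2 = 529 ≡ 123 (mod 203)
3^128 ≡ 123^2 = 15129 ≡ 107 (mod 203)
202 = 128 + 64 + 8 + 2 in binary powers of 2.
So 3^202 ≡ 107 · 123 · 65 · 9 ≡ 4 (mod 203).
Since 4 ≠ 1, base 3 is a Fermat witness: 203 is composite.

4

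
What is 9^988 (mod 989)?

9^1 ≡ 9 (mod 989)
9^2 ≡ 9^2 = 81 ≡ 81 (mod 989)
9^4 ≡ 81^2 = 6561 ≡ 627 (mod 989)
9^8 ≡ 627^2 = 393129 ≡ 496 (mod 989)
9^16 ≡ 496^2 = 246016 ≡ 744 (mod 989)
9^32 ≡ 744^2 = 553536 ≡ 685 (mod 989)
9^64 ≡ 685^2 = 469225 ≡ 439 (mod 989)
9^128 ≡ 439^2 = 192721 ≡ 855 (mod 989)
9^256 ≡ 855^2 = 731025 ≡ 154 (mod 989)
9^512 ≡ 154^2 = 23716 ≡ 969 (mod 989)
988 = 512 + 256 + 128 + 64 + 16 + 8 + 4 in binary powers of 2.
So 9^988 ≡ 969 · 154 · 855 · 439 · 744 · 496 · 627 ≡ 439 (mod 989).
Since 439 ≠ 1, base 9 is a Fermat witness: 989 is composite.

439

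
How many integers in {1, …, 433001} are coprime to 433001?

Factor: 433001 = 41 · 59 · 179.
φ(433001) = (41−1) · (59−1) · (179−1) = 40 · 58 · 178 = 412960.

412960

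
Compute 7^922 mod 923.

4

7^1 ≡ 7 (mod 923)
7^2 ≡ 7^2 = 49 ≡ 49 (mod 923)
7^4 ≡ 49^2 = 2401 ≡ 555 (mod 923)
7^8 ≡ 555^2 = 308025 ≡ 666 (mod 923)
7^16 ≡ 666^2 = 443556 ≡ 516 (mod 923)
7^32 ≡ 516^2 = 266256 ≡ 432 (mod 923)
7^64 ≡ 432^2 = 186624 ≡ 178 (mod 923)
7^128 ≡ 178^2 = 31684 ≡ 302 (mod 923)
7^256 ≡ 302^2 = 91204 ≡ 750 (mod 923)
7^512 ≡ 750^2 = 562500 ≡ 393 (mod 923)
922 = 512 + 256 + 128 + 16 + 8 + 2 in binary powers of 2.
So 7^922 ≡ 393 · 750 · 302 · 516 · 666 · 49 ≡ 4 (mod 923).
Since 4 ≠ 1, base 7 is a Fermat witness: 923 is composite.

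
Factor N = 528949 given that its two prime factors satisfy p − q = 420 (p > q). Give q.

Since p = q + 420, we have 528949 = q(q + 420), so q² + 420q − 528949 = 0.
Discriminant: 420² + 4·528949 = 176400 + 2115796 = 2292196; √2292196 = 1514.
q = (−420 + 1514)/2 = 547, and p = q + 420 = 967.
Check: 547 · 967 = 528949.

547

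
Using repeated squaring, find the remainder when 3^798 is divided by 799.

3^1 ≡ 3 (mod 799)
3^2 ≡ 3^2 = 9 ≡ 9 (mod 799)
3^4 ≡ 9^2 = 81 ≡ 81 (mod 799)
3^8 ≡ 81^2 = 6561 ≡ 169 (mod 799)
3^16 ≡ 169^2 = 28561 ≡ 596 (mod 799)
3^32 ≡ 596^2 = 355216 ≡ 460 (mod 799)
3^64 ≡ 460^2 = 211600 ≡ 664 (mod 799)
3^128 ≡ 664^2 = 440896 ≡ 647 (mod 799)
3^256 ≡ 647^2 = 418609 ≡ 732 (mod 799)
3^512 ≡ 732^2 = 535824 ≡ 494 (mod 799)
798 = 512 + 256 + 16 + 8 + 4 + 2 in binary powers of 2.
So 3^798 ≡ 494 · 732 · 596 · 169 · 81 · 9 ≡ 784 (mod 799).
Since 784 ≠ 1, base 3 is a Fermat witness: 799 is composite.

784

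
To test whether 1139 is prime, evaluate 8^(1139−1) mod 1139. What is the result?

8^1 ≡ 8 (mod 1139)
8^2 ≡ 8^2 = 64 ≡ 64 (mod 1139)
8^4 ≡ 64^2 = 4096 ≡ 679 (mod 1139)
8^8 ≡ 679^2 = 461041 ≡ 885 (mod 1139)
8^16 ≡ 885^2 = 783225 ≡ 732 (mod 1139)
8^32 ≡ 732^2 = 535824 ≡ 494 (mod 1139)
8^64 ≡ 494^2 = 244036 ≡ 290 (mod 1139)
8^128 ≡ 290^2 = 84100 ≡ 953 (mod 1139)
8^256 ≡ 953^2 = 908209 ≡ 426 (mod 1139)
8^512 ≡ 426^2 = 181476 ≡ 375 (mod 1139)
8^1024 ≡ 375^2 = 140625 ≡ 528 (mod 1139)
1138 = 1024 + 64 + 32 + 16 + 2 in binary powers of 2.
So 8^1138 ≡ 528 · 290 · 494 · 732 · 64 ≡ 1067 (mod 1139).
Since 1067 ≠ 1, base 8 is a Fermat witness: 1139 is composite.

1067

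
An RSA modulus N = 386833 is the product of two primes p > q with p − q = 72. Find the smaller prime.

Since p = q + 72, we have 386833 = q(q + 72), so q² + 72q − 386833 = 0.
Discriminant: 72² + 4·386833 = 5184 + 1547332 = 1552516; √1552516 = 1246.
q = (−72 + 1246)/2 = 587, and p = q + 72 = 659.
Check: 587 · 659 = 386833.

587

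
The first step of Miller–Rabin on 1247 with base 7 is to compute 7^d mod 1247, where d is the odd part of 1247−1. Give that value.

639

1247 − 1 = 1246 = 2^1 · 623, so d = 623.
7^1 ≡ 7 (mod 1247)
7^2 ≡ 7^2 = 49 ≡ 49 (mod 1247)
7^4 ≡ 49^2 = 2401 ≡ 1154 (mod 1247)
7^8 ≡ 1154^2 = 1331716 ≡ 1167 (mod 1247)
7^16 ≡ 1167^2 = 1361889 ≡ 165 (mod 1247)
7^32 ≡ 165^2 = 27225 ≡ 1038 (mod 1247)
7^64 ≡ 1038^2 = 1077444 ≡ 36 (mod 1247)
7^128 ≡ 36^2 = 1296 ≡ 49 (mod 1247)
7^256 ≡ 49^2 = 2401 ≡ 1154 (mod 1247)
7^512 ≡ 1154^2 = 1331716 ≡ 1167 (mod 1247)
623 = 512 + 64 + 32 + 8 + 4 + 2 + 1 in binary powers of 2.
So 7^623 ≡ 1167 · 36 · 1038 · 1167 · 1154 · 49 · 7 ≡ 639 (mod 1247).
Squaring chain: 639; never reaches −1, so base 7 is a Miller–Rabin witness that 1247 is composite.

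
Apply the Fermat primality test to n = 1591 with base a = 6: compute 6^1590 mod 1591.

6^1 ≡ 6 (mod 1591)
6^2 ≡ 6^2 = 36 ≡ 36 (mod 1591)
6^4 ≡ 36^2 = 1296 ≡ 1296 (mod 1591)
6^8 ≡ 1296^2 = 1679616 ≡ 1111 (mod 1591)
6^16 ≡ 1111^2 = 1234321 ≡ 1296 (mod 1591)
6^32 ≡ 1296^2 = 1679616 ≡ 1111 (mod 1591)
6^64 ≡ 1111^2 = 1234321 ≡ 1296 (mod 1591)
6^128 ≡ 1296^2 = 1679616 ≡ 1111 (mod 1591)
6^256 ≡ 1111^2 = 1234321 ≡ 1296 (mod 1591)
6^512 ≡ 1296^2 = 1679616 ≡ 1111 (mod 1591)
6^1024 ≡ 1111^2 = 1234321 ≡ 1296 (mod 1591)
1590 = 1024 + 512 + 32 + 16 + 4 + 2 in binary powers of 2.
So 6^1590 ≡ 1296 · 1111 · 1111 · 1296 · 1296 · 36 ≡ 517 (mod 1591).
Since 517 ≠ 1, base 6 is a Fermat witness: 1591 is composite.

517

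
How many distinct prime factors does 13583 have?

2

13583 = 17^2 · 47
13583 = 17^2 · 47, which has 2 distinct prime factors.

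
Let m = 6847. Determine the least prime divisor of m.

41

6847 is odd.
Digit sum 25, not divisible by 3.
Ends in 7: not divisible by 5.
7: 6847 = 7·978 + 1
11: 6847 = 11·622 + 5
13: 6847 = 13·526 + 9
17: 6847 = 17·402 + 13
19: 6847 = 19·360 + 7
23: 6847 = 23·297 + 16
29: 6847 = 29·236 + 3
31: 6847 = 31·220 + 27
37: 6847 = 37·185 + 2
41: 6847 = 41·167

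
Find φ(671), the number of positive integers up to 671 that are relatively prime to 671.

600

Factor: 671 = 11 · 61.
φ(671) = (11−1) · (61−1) = 10 · 60 = 600.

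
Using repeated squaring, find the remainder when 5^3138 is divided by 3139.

5^1 ≡ 5 (mod 3139)
5^2 ≡ 5^2 = 25 ≡ 25 (mod 3139)
5^4 ≡ 25^2 = 625 ≡ 625 (mod 3139)
5^8 ≡ 625^2 = 390625 ≡ 1389 (mod 3139)
5^16 ≡ 1389^2 = 1929321 ≡ 1975 (mod 3139)
5^32 ≡ 1975^2 = 3900625 ≡ 1987 (mod 3139)
5^64 ≡ 1987^2 = 3948169 ≡ 2446 (mod 3139)
5^128 ≡ 2446^2 = 5982916 ≡ 3121 (mod 3139)
5^256 ≡ 3121^2 = 9740641 ≡ 324 (mod 3139)
5^512 ≡ 324^2 = 104976 ≡ 1389 (mod 3139)
5^1024 ≡ 1389^2 = 1929321 ≡ 1975 (mod 3139)
5^2048 ≡ 1975^2 = 3900625 ≡ 1987 (mod 3139)
3138 = 2048 + 1024 + 64 + 2 in binary powers of 2.
So 5^3138 ≡ 1987 · 1975 · 2446 · 25 ≡ 1311 (mod 3139).
Since 1311 ≠ 1, base 5 is a Fermat witness: 3139 is composite.

1311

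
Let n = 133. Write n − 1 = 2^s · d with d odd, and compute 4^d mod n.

133 − 1 = 132 = 2^2 · 33, so d = 33.
4^1 ≡ 4 (mod 133)
4^2 ≡ 4^2 = 16 ≡ 16 (mod 133)
4^4 ≡ 16^2 = 256 ≡ 123 (mod 133)
4^8 ≡ 123^2 = 15129 ≡ 100 (mod 133)
4^16 ≡ 100^2 = 10000 ≡ 25 (mod 133)
4^32 ≡ 25^2 = 625 ≡ 93 (mod 133)
33 = 32 + 1 in binary powers of 2.
So 4^33 ≡ 93 · 4 ≡ 106 (mod 133).
Squaring chain: 106 → 64; never reaches −1, so base 4 is a Miller–Rabin witness that 133 is composite.

106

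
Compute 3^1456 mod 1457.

307

3^1 ≡ 3 (mod 1457)
3^2 ≡ 3^2 = 9 ≡ 9 (mod 1457)
3^4 ≡ 9^2 = 81 ≡ 81 (mod 1457)
3^8 ≡ 81^2 = 6561 ≡ 733 (mod 1457)
3^16 ≡ 733^2 = 537289 ≡ 1113 (mod 1457)
3^32 ≡ 1113^2 = 1238769 ≡ 319 (mod 1457)
3^64 ≡ 319^2 = 101761 ≡ 1228 (mod 1457)
3^128 ≡ 1228^2 = 1507984 ≡ 1446 (mod 1457)
3^256 ≡ 1446^2 = 2090916 ≡ 121 (mod 1457)
3^512 ≡ 121^2 = 14641 ≡ 71 (mod 1457)
3^1024 ≡ 71^2 = 5041 ≡ 670 (mod 1457)
1456 = 1024 + 256 + 128 + 32 + 16 in binary powers of 2.
So 3^1456 ≡ 670 · 121 · 1446 · 319 · 1113 ≡ 307 (mod 1457).
Since 307 ≠ 1, base 3 is a Fermat witness: 1457 is composite.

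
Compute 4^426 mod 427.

4^1 ≡ 4 (mod 427)
4^2 ≡ 4^2 = 16 ≡ 16 (mod 427)
4^4 ≡ 16^2 = 256 ≡ 256 (mod 427)
4^8 ≡ 256^2 = 65536 ≡ 205 (mod 427)
4^16 ≡ 205^2 = 42025 ≡ 179 (mod 427)
4^32 ≡ 179^2 = 32041 ≡ 16 (mod 427)
4^64 ≡ 16^2 = 256 ≡ 256 (mod 427)
4^128 ≡ 256^2 = 65536 ≡ 205 (mod 427)
4^256 ≡ 205^2 = 42025 ≡ 179 (mod 427)
426 = 256 + 128 + 32 + 8 + 2 in binary powers of 2.
So 4^426 ≡ 179 · 205 · 16 · 205 · 16 ≡ 253 (mod 427).
Since 253 ≠ 1, base 4 is a Fermat witness: 427 is composite.

253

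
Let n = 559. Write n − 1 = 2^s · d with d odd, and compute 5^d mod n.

242

559 − 1 = 558 = 2^1 · 279, so d = 279.
5^1 ≡ 5 (mod 559)
5^2 ≡ 5^2 = 25 ≡ 25 (mod 559)
5^4 ≡ 25^2 = 625 ≡ 66 (mod 559)
5^8 ≡ 66^2 = 4356 ≡ 443 (mod 559)
5^16 ≡ 443^2 = 196249 ≡ 40 (mod 559)
5^32 ≡ 40^2 = 1600 ≡ 482 (mod 559)
5^64 ≡ 482^2 = 232324 ≡ 339 (mod 559)
5^128 ≡ 339^2 = 114921 ≡ 326 (mod 559)
5^256 ≡ 326^2 = 106276 ≡ 66 (mod 559)
279 = 256 + 16 + 4 + 2 + 1 in binary powers of 2.
So 5^279 ≡ 66 · 40 · 66 · 25 · 5 ≡ 242 (mod 559).
Squaring chain: 242; never reaches −1, so base 5 is a Miller–Rabin witness that 559 is composite.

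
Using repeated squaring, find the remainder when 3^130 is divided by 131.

3^1 ≡ 3 (mod 131)
3^2 ≡ 3^2 = 9 ≡ 9 (mod 131)
3^4 ≡ 9^2 = 81 ≡ 81 (mod 131)
3^8 ≡ 81^2 = 6561 ≡ 11 (mod 131)
3^16 ≡ 11^2 = 121 ≡ 121 (mod 131)
3^32 ≡ 121^2 = 14641 ≡ 100 (mod 131)
3^64 ≡ 100^2 = 10000 ≡ 44 (mod 131)
3^128 ≡ 44^2 = 1936 ≡ 102 (mod 131)
130 = 128 + 2 in binary powers of 2.
So 3^130 ≡ 102 · 9 ≡ 1 (mod 131).
Since the result is 1, base 3 gives no evidence that 131 is composite.

1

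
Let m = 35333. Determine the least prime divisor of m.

89

35333 is odd.
Digit sum 17, not divisible by 3.
Ends in 3: not divisible by 5.
7: 35333 = 7·5047 + 4
11: 35333 = 11·3212 + 1
13: 35333 = 13·2717 + 12
17: 35333 = 17·2078 + 7
19: 35333 = 19·1859 + 12
23: 35333 = 23·1536 + 5
29: 35333 = 29·1218 + 11
31: 35333 = 31·1139 + 24
37: 35333 = 37·954 + 35
41: 35333 = 41·861 + 32
43: 35333 = 43·821 + 30
47: 35333 = 47·751 + 36
53: 35333 = 53·666 + 35
59: 35333 = 59·598 + 51
61: 35333 = 61·579 + 14
67: 35333 = 67·527 + 24
71: 35333 = 71·497 + 46
73: 35333 = 73·484 + 1
79: 35333 = 79·447 + 20
83: 35333 = 83·425 + 58
89: 35333 = 89·397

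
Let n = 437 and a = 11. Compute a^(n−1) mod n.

11^1 ≡ 11 (mod 437)
11^2 ≡ 11^2 = 121 ≡ 121 (mod 437)
11^4 ≡ 121^2 = 14641 ≡ 220 (mod 437)
11^8 ≡ 220^2 = 48400 ≡ 330 (mod 437)
11^16 ≡ 330^2 = 108900 ≡ 87 (mod 437)
11^32 ≡ 87^2 = 7569 ≡ 140 (mod 437)
11^64 ≡ 140^2 = 19600 ≡ 372 (mod 437)
11^128 ≡ 372^2 = 138384 ≡ 292 (mod 437)
11^256 ≡ 292^2 = 85264 ≡ 49 (mod 437)
436 = 256 + 128 + 32 + 16 + 4 in binary powers of 2.
So 11^436 ≡ 49 · 292 · 140 · 87 · 220 ≡ 315 (mod 437).
Since 315 ≠ 1, base 11 is a Fermat witness: 437 is composite.

315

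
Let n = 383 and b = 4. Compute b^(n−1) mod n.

4^1 ≡ 4 (mod 383)
4^2 ≡ 4^2 = 16 ≡ 16 (mod 383)
4^4 ≡ 16^2 = 256 ≡ 256 (mod 383)
4^8 ≡ 256^2 = 65536 ≡ 43 (mod 383)
4^16 ≡ 43^2 = 1849 ≡ 317 (mod 383)
4^32 ≡ 317^2 = 100489 ≡ 143 (mod 383)
4^64 ≡ 143^2 = 20449 ≡ 150 (mod 383)
4^128 ≡ 150^2 = 22500 ≡ 286 (mod 383)
4^256 ≡ 286^2 = 81796 ≡ 217 (mod 383)
382 = 256 + 64 + 32 + 16 + 8 + 4 + 2 in binary powers of 2.
So 4^382 ≡ 217 · 150 · 143 · 317 · 43 · 256 · 16 ≡ 1 (mod 383).
Since the result is 1, base 4 gives no evidence that 383 is composite.

1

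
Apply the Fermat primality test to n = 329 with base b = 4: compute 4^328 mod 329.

242

4^1 ≡ 4 (mod 329)
4^2 ≡ 4^2 = 16 ≡ 16 (mod 329)
4^4 ≡ 16^2 = 256 ≡ 256 (mod 329)
4^8 ≡ 256^2 = 65536 ≡ 65 (mod 329)
4^16 ≡ 65^2 = 4225 ≡ 277 (mod 329)
4^32 ≡ 277^2 = 76729 ≡ 72 (mod 329)
4^64 ≡ 72^2 = 5184 ≡ 249 (mod 329)
4^128 ≡ 249^2 = 62001 ≡ 149 (mod 329)
4^256 ≡ 149^2 = 22201 ≡ 158 (mod 329)
328 = 256 + 64 + 8 in binary powers of 2.
So 4^328 ≡ 158 · 249 · 65 ≡ 242 (mod 329).
Since 242 ≠ 1, base 4 is a Fermat witness: 329 is composite.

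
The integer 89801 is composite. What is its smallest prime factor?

89

89801 is odd.
Digit sum 26, not divisible by 3.
Ends in 1: not divisible by 5.
7: 89801 = 7·12828 + 5
11: 89801 = 11·8163 + 8
13: 89801 = 13·6907 + 10
17: 89801 = 17·5282 + 7
19: 89801 = 19·4726 + 7
23: 89801 = 23·3904 + 9
29: 89801 = 29·3096 + 17
31: 89801 = 31·2896 + 25
37: 89801 = 37·2427 + 2
41: 89801 = 41·2190 + 11
43: 89801 = 43·2088 + 17
47: 89801 = 47·1910 + 31
53: 89801 = 53·1694 + 19
59: 89801 = 59·1522 + 3
61: 89801 = 61·1472 + 9
67: 89801 = 67·1340 + 21
71: 89801 = 71·1264 + 57
73: 89801 = 73·1230 + 11
79: 89801 = 79·1136 + 57
83: 89801 = 83·1081 + 78
89: 89801 = 89·1009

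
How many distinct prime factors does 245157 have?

245157 = 3 · 81719
81719 = 11 · 7429
7429 = 17 · 437
437 = 19 · 23
245157 = 3 · 11 · 17 · 19 · 23, which has 5 distinct prime factors.

5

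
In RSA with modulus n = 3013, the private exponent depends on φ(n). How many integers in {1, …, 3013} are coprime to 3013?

2860

Factor: 3013 = 23 · 131.
φ(3013) = (23−1) · (131−1) = 22 · 130 = 2860.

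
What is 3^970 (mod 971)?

1

3^1 ≡ 3 (mod 971)
3^2 ≡ 3^2 = 9 ≡ 9 (mod 971)
3^4 ≡ 9^2 = 81 ≡ 81 (mod 971)
3^8 ≡ 81^2 = 6561 ≡ 735 (mod 971)
3^16 ≡ 735^2 = 540225 ≡ 349 (mod 971)
3^32 ≡ 349^2 = 121801 ≡ 426 (mod 971)
3^64 ≡ 426^2 = 181476 ≡ 870 (mod 971)
3^128 ≡ 870^2 = 756900 ≡ 491 (mod 971)
3^256 ≡ 491^2 = 241081 ≡ 273 (mod 971)
3^512 ≡ 273^2 = 74529 ≡ 733 (mod 971)
970 = 512 + 256 + 128 + 64 + 8 + 2 in binary powers of 2.
So 3^970 ≡ 733 · 273 · 491 · 870 · 735 · 9 ≡ 1 (mod 971).
Since the result is 1, base 3 gives no evidence that 971 is composite.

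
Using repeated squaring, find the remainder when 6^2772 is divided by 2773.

789

6^1 ≡ 6 (mod 2773)
6^2 ≡ 6^2 = 36 ≡ 36 (mod 2773)
6^4 ≡ 36^2 = 1296 ≡ 1296 (mod 2773)
6^8 ≡ 1296^2 = 1679616 ≡ 1951 (mod 2773)
6^16 ≡ 1951^2 = 3806401 ≡ 1845 (mod 2773)
6^32 ≡ 1845^2 = 3404025 ≡ 1554 (mod 2773)
6^64 ≡ 1554^2 = 2414916 ≡ 2406 (mod 2773)
6^128 ≡ 2406^2 = 5788836 ≡ 1585 (mod 2773)
6^256 ≡ 1585^2 = 2512225 ≡ 2660 (mod 2773)
6^512 ≡ 2660^2 = 7075600 ≡ 1677 (mod 2773)
6^1024 ≡ 1677^2 = 2812329 ≡ 507 (mod 2773)
6^2048 ≡ 507^2 = 257049 ≡ 1933 (mod 2773)
2772 = 2048 + 512 + 128 + 64 + 16 + 4 in binary powers of 2.
So 6^2772 ≡ 1933 · 1677 · 1585 · 2406 · 1845 · 1296 ≡ 789 (mod 2773).
Since 789 ≠ 1, base 6 is a Fermat witness: 2773 is composite.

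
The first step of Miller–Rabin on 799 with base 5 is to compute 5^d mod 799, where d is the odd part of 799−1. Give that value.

415

799 − 1 = 798 = 2^1 · 399, so d = 399.
5^1 ≡ 5 (mod 799)
5^2 ≡ 5^2 = 25 ≡ 25 (mod 799)
5^4 ≡ 25^2 = 625 ≡ 625 (mod 799)
5^8 ≡ 625^2 = 390625 ≡ 713 (mod 799)
5^16 ≡ 713^2 = 508369 ≡ 205 (mod 799)
5^32 ≡ 205^2 = 42025 ≡ 477 (mod 799)
5^64 ≡ 477^2 = 227529 ≡ 613 (mod 799)
5^128 ≡ 613^2 = 375769 ≡ 239 (mod 799)
5^256 ≡ 239^2 = 57121 ≡ 392 (mod 799)
399 = 256 + 128 + 8 + 4 + 2 + 1 in binary powers of 2.
So 5^399 ≡ 392 · 239 · 713 · 625 · 25 · 5 ≡ 415 (mod 799).
Squaring chain: 415; never reaches −1, so base 5 is a Miller–Rabin witness that 799 is composite.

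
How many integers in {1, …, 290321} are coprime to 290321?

276480

Factor: 290321 = 41 · 73 · 97.
φ(290321) = (41−1) · (73−1) · (97−1) = 40 · 72 · 96 = 276480.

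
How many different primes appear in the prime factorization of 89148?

89148 = 2^2 · 22287
22287 = 3 · 7429
7429 = 17 · 437
437 = 19 · 23
89148 = 2^2 · 3 · 17 · 19 · 23, which has 5 distinct prime factors.

5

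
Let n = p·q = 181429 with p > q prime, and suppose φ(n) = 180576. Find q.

397

φ(n) = (p−1)(q−1) = n − (p+q) + 1, so p + q = 181429 − 180576 + 1 = 854.
p and q are the roots of t² − 854t + 181429 = 0.
Discriminant: 854² − 4·181429 = 729316 − 725716 = 3600; √3600 = 60.
q = (854 − 60)/2 = 397, p = (854 + 60)/2 = 457.
Check: 397 · 457 = 181429.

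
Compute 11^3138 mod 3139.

1755

11^1 ≡ 11 (mod 3139)
11^2 ≡ 11^2 = 121 ≡ 121 (mod 3139)
11^4 ≡ 121^2 = 14641 ≡ 2085 (mod 3139)
11^8 ≡ 2085^2 = 4347225 ≡ 2849 (mod 3139)
11^16 ≡ 2849^2 = 8116801 ≡ 2486 (mod 3139)
11^32 ≡ 2486^2 = 6180196 ≡ 2644 (mod 3139)
11^64 ≡ 2644^2 = 6990736 ≡ 183 (mod 3139)
11^128 ≡ 183^2 = 33489 ≡ 2099 (mod 3139)
11^256 ≡ 2099^2 = 4405801 ≡ 1784 (mod 3139)
11^512 ≡ 1784^2 = 3182656 ≡ 2849 (mod 3139)
11^1024 ≡ 2849^2 = 8116801 ≡ 2486 (mod 3139)
11^2048 ≡ 2486^2 = 6180196 ≡ 2644 (mod 3139)
3138 = 2048 + 1024 + 64 + 2 in binary powers of 2.
So 11^3138 ≡ 2644 · 2486 · 183 · 121 ≡ 1755 (mod 3139).
Since 1755 ≠ 1, base 11 is a Fermat witness: 3139 is composite.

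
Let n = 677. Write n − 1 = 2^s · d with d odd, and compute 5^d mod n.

26

677 − 1 = 676 = 2^2 · 169, so d = 169.
5^1 ≡ 5 (mod 677)
5^2 ≡ 5^2 = 25 ≡ 25 (mod 677)
5^4 ≡ 25^2 = 625 ≡ 625 (mod 677)
5^8 ≡ 625^2 = 390625 ≡ 673 (mod 677)
5^16 ≡ 673^2 = 452929 ≡ 16 (mod 677)
5^32 ≡ 16^2 = 256 ≡ 256 (mod 677)
5^64 ≡ 256^2 = 65536 ≡ 544 (mod 677)
5^128 ≡ 544^2 = 295936 ≡ 87 (mod 677)
169 = 128 + 32 + 8 + 1 in binary powers of 2.
So 5^169 ≡ 87 · 256 · 673 · 5 ≡ 26 (mod 677).
Squaring chain: 26 → 676; reaches −1, so base 5 does not prove 677 composite.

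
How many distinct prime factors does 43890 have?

6

43890 = 2 · 21945
21945 = 3 · 7315
7315 = 5 · 1463
1463 = 7 · 209
209 = 11 · 19
43890 = 2 · 3 · 5 · 7 · 11 · 19, which has 6 distinct prime factors.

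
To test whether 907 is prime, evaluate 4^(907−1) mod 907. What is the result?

4^1 ≡ 4 (mod 907)
4^2 ≡ 4^2 = 16 ≡ 16 (mod 907)
4^4 ≡ 16^2 = 256 ≡ 256 (mod 907)
4^8 ≡ 256^2 = 65536 ≡ 232 (mod 907)
4^16 ≡ 232^2 = 53824 ≡ 311 (mod 907)
4^32 ≡ 311^2 = 96721 ≡ 579 (mod 907)
4^64 ≡ 579^2 = 335241 ≡ 558 (mod 907)
4^128 ≡ 558^2 = 311364 ≡ 263 (mod 907)
4^256 ≡ 263^2 = 69169 ≡ 237 (mod 907)
4^512 ≡ 237^2 = 56169 ≡ 842 (mod 907)
906 = 512 + 256 + 128 + 8 + 2 in binary powers of 2.
So 4^906 ≡ 842 · 237 · 263 · 232 · 16 ≡ 1 (mod 907).
Since the result is 1, base 4 gives no evidence that 907 is composite.

1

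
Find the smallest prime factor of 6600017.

6600017 is odd.
Digit sum 20, not divisible by 3.
Ends in 7: not divisible by 5.
7: 6600017 = 7·942859 + 4
11: 6600017 = 11·600001 + 6
13: 6600017 = 13·507693 + 8
17: 6600017 = 17·388236 + 5
19: 6600017 = 19·347369 + 6
23: 6600017 = 23·286957 + 6
29: 6600017 = 29·227586 + 23
31: 6600017 = 31·212903 + 24
37: 6600017 = 37·178378 + 31
41: 6600017 = 41·160976 + 1
43: 6600017 = 43·153488 + 33
47: 6600017 = 47·140425 + 42
53: 6600017 = 53·124528 + 33
59: 6600017 = 59·111864 + 41
61: 6600017 = 61·108197

61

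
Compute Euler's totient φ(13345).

Factor: 13345 = 5 · 17 · 157.
φ(13345) = (5−1) · (17−1) · (157−1) = 4 · 16 · 156 = 9984.

9984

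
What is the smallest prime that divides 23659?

59

23659 is odd.
Digit sum 25, not divisible by 3.
Ends in 9: not divisible by 5.
7: 23659 = 7·3379 + 6
11: 23659 = 11·2150 + 9
13: 23659 = 13·1819 + 12
17: 23659 = 17·1391 + 12
19: 23659 = 19·1245 + 4
23: 23659 = 23·1028 + 15
29: 23659 = 29·815 + 24
31: 23659 = 31·763 + 6
37: 23659 = 37·639 + 16
41: 23659 = 41·577 + 2
43: 23659 = 43·550 + 9
47: 23659 = 47·503 + 18
53: 23659 = 53·446 + 21
59: 23659 = 59·401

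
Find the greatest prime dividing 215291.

215291 = 41 · 5251
5251 = 59 · 89
89 is prime.
So 215291 = 41 · 59 · 89; the largest prime factor is 89.

89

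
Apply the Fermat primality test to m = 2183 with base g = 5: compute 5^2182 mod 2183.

5^1 ≡ 5 (mod 2183)
5^2 ≡ 5^2 = 25 ≡ 25 (mod 2183)
5^4 ≡ 25^2 = 625 ≡ 625 (mod 2183)
5^8 ≡ 625^2 = 390625 ≡ 2051 (mod 2183)
5^16 ≡ 2051^2 = 4206601 ≡ 2143 (mod 2183)
5^32 ≡ 2143^2 = 4592449 ≡ 1600 (mod 2183)
5^64 ≡ 1600^2 = 2560000 ≡ 1524 (mod 2183)
5^128 ≡ 1524^2 = 2322576 ≡ 2047 (mod 2183)
5^256 ≡ 2047^2 = 4190209 ≡ 1032 (mod 2183)
5^512 ≡ 1032^2 = 1065024 ≡ 1903 (mod 2183)
5^1024 ≡ 1903^2 = 3621409 ≡ 1995 (mod 2183)
5^2048 ≡ 1995^2 = 3980025 ≡ 416 (mod 2183)
2182 = 2048 + 128 + 4 + 2 in binary powers of 2.
So 5^2182 ≡ 416 · 2047 · 625 · 25 ≡ 1484 (mod 2183).
Since 1484 ≠ 1, base 5 is a Fermat witness: 2183 is composite.

1484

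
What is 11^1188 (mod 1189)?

11^1 ≡ 11 (mod 1189)
11^2 ≡ 11^2 = 121 ≡ 121 (mod 1189)
11^4 ≡ 121^2 = 14641 ≡ 373 (mod 1189)
11^8 ≡ 373^2 = 139129 ≡ 16 (mod 1189)
11^16 ≡ 16^2 = 256 ≡ 256 (mod 1189)
11^32 ≡ 256^2 = 65536 ≡ 141 (mod 1189)
11^64 ≡ 141^2 = 19881 ≡ 857 (mod 1189)
11^128 ≡ 857^2 = 734449 ≡ 836 (mod 1189)
11^256 ≡ 836^2 = 698896 ≡ 953 (mod 1189)
11^512 ≡ 953^2 = 908209 ≡ 1002 (mod 1189)
11^1024 ≡ 1002^2 = 1004004 ≡ 488 (mod 1189)
1188 = 1024 + 128 + 32 + 4 in binary powers of 2.
So 11^1188 ≡ 488 · 836 · 141 · 373 ≡ 1009 (mod 1189).
Since 1009 ≠ 1, base 11 is a Fermat witness: 1189 is composite.

1009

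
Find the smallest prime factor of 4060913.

4060913 is odd.
Digit sum 23, not divisible by 3.
Ends in 3: not divisible by 5.
7: 4060913 = 7·580130 + 3
11: 4060913 = 11·369173 + 10
13: 4060913 = 13·312377 + 12
17: 4060913 = 17·238877 + 4
19: 4060913 = 19·213732 + 5
23: 4060913 = 23·176561 + 10
29: 4060913 = 29·140031 + 14
31: 4060913 = 31·130997 + 6
37: 4060913 = 37·109754 + 15
41: 4060913 = 41·99046 + 27
43: 4060913 = 43·94439 + 36
47: 4060913 = 47·86402 + 19
53: 4060913 = 53·76621

53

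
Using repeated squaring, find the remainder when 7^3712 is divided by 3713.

2086

7^1 ≡ 7 (mod 3713)
7^2 ≡ 7^2 = 49 ≡ 49 (mod 3713)
7^4 ≡ 49^2 = 2401 ≡ 2401 (mod 3713)
7^8 ≡ 2401^2 = 5764801 ≡ 2225 (mod 3713)
7^16 ≡ 2225^2 = 4950625 ≡ 1196 (mod 3713)
7^32 ≡ 1196^2 = 1430416 ≡ 911 (mod 3713)
7^64 ≡ 911^2 = 829921 ≡ 1922 (mod 3713)
7^128 ≡ 1922^2 = 3694084 ≡ 3362 (mod 3713)
7^256 ≡ 3362^2 = 11303044 ≡ 672 (mod 3713)
7^512 ≡ 672^2 = 451584 ≡ 2311 (mod 3713)
7^1024 ≡ 2311^2 = 5340721 ≡ 1427 (mod 3713)
7^2048 ≡ 1427^2 = 2036329 ≡ 1605 (mod 3713)
3712 = 2048 + 1024 + 512 + 128 in binary powers of 2.
So 7^3712 ≡ 1605 · 1427 · 2311 · 3362 ≡ 2086 (mod 3713).
Since 2086 ≠ 1, base 7 is a Fermat witness: 3713 is composite.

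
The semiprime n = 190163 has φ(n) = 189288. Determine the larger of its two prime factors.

479

φ(n) = (p−1)(q−1) = n − (p+q) + 1, so p + q = 190163 − 189288 + 1 = 876.
p and q are the roots of t² − 876t + 190163 = 0.
Discriminant: 876² − 4·190163 = 767376 − 760652 = 6724; √6724 = 82.
q = (876 − 82)/2 = 397, p = (876 + 82)/2 = 479.
Check: 397 · 479 = 190163.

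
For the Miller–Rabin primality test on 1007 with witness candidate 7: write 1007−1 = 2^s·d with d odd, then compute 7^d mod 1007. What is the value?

1007 − 1 = 1006 = 2^1 · 503, so d = 503.
7^1 ≡ 7 (mod 1007)
7^2 ≡ 7^2 = 49 ≡ 49 (mod 1007)
7^4 ≡ 49^2 = 2401 ≡ 387 (mod 1007)
7^8 ≡ 387^2 = 149769 ≡ 733 (mod 1007)
7^16 ≡ 733^2 = 537289 ≡ 558 (mod 1007)
7^32 ≡ 558^2 = 311364 ≡ 201 (mod 1007)
7^64 ≡ 201^2 = 40401 ≡ 121 (mod 1007)
7^128 ≡ 121^2 = 14641 ≡ 543 (mod 1007)
7^256 ≡ 543^2 = 294849 ≡ 805 (mod 1007)
503 = 256 + 128 + 64 + 32 + 16 + 4 + 2 + 1 in binary powers of 2.
So 7^503 ≡ 805 · 543 · 121 · 201 · 558 · 387 · 49 · 7 ≡ 467 (mod 1007).
Squaring chain: 467; never reaches −1, so base 7 is a Miller–Rabin witness that 1007 is composite.

467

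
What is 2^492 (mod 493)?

2^1 ≡ 2 (mod 493)
2^2 ≡ 2^2 = 4 ≡ 4 (mod 493)
2^4 ≡ 4^2 = 16 ≡ 16 (mod 493)
2^8 ≡ 16^2 = 256 ≡ 256 (mod 493)
2^16 ≡ 256^2 = 65536 ≡ 460 (mod 493)
2^32 ≡ 460^2 = 211600 ≡ 103 (mod 493)
2^64 ≡ 103^2 = 10609 ≡ 256 (mod 493)
2^128 ≡ 256^2 = 65536 ≡ 460 (mod 493)
2^256 ≡ 460^2 = 211600 ≡ 103 (mod 493)
492 = 256 + 128 + 64 + 32 + 8 + 4 in binary powers of 2.
So 2^492 ≡ 103 · 460 · 256 · 103 · 256 · 16 ≡ 373 (mod 493).
Since 373 ≠ 1, base 2 is a Fermat witness: 493 is composite.

373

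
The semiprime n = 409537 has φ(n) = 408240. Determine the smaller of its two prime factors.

541

φ(n) = (p−1)(q−1) = n − (p+q) + 1, so p + q = 409537 − 408240 + 1 = 1298.
p and q are the roots of t² − 1298t + 409537 = 0.
Discriminant: 1298² − 4·409537 = 1684804 − 1638148 = 46656; √46656 = 216.
q = (1298 − 216)/2 = 541, p = (1298 + 216)/2 = 757.
Check: 541 · 757 = 409537.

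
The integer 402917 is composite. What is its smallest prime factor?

402917 is odd.
Digit sum 23, not divisible by 3.
Ends in 7: not divisible by 5.
7: 402917 = 7·57559 + 4
11: 402917 = 11·36628 + 9
13: 402917 = 13·30993 + 8
17: 402917 = 17·23701

17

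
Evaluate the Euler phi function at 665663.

635040

Factor: 665663 = 31 · 109 · 197.
φ(665663) = (31−1) · (109−1) · (197−1) = 30 · 108 · 196 = 635040.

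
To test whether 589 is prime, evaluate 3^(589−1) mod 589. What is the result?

562

3^1 ≡ 3 (mod 589)
3^2 ≡ 3^2 = 9 ≡ 9 (mod 589)
3^4 ≡ 9^2 = 81 ≡ 81 (mod 589)
3^8 ≡ 81^2 = 6561 ≡ 82 (mod 589)
3^16 ≡ 82^2 = 6724 ≡ 245 (mod 589)
3^32 ≡ 245^2 = 60025 ≡ 536 (mod 589)
3^64 ≡ 536^2 = 287296 ≡ 453 (mod 589)
3^128 ≡ 453^2 = 205209 ≡ 237 (mod 589)
3^256 ≡ 237^2 = 56169 ≡ 214 (mod 589)
3^512 ≡ 214^2 = 45796 ≡ 443 (mod 589)
588 = 512 + 64 + 8 + 4 in binary powers of 2.
So 3^588 ≡ 443 · 453 · 82 · 81 ≡ 562 (mod 589).
Since 562 ≠ 1, base 3 is a Fermat witness: 589 is composite.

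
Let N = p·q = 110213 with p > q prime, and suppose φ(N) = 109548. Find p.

359

φ(n) = (p−1)(q−1) = n − (p+q) + 1, so p + q = 110213 − 109548 + 1 = 666.
p and q are the roots of t² − 666t + 110213 = 0.
Discriminant: 666² − 4·110213 = 443556 − 440852 = 2704; √2704 = 52.
q = (666 − 52)/2 = 307, p = (666 + 52)/2 = 359.
Check: 307 · 359 = 110213.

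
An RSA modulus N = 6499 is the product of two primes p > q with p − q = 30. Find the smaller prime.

Since p = q + 30, we have 6499 = q(q + 30), so q² + 30q − 6499 = 0.
Discriminant: 30² + 4·6499 = 900 + 25996 = 26896; √26896 = 164.
q = (−30 + 164)/2 = 67, and p = q + 30 = 97.
Check: 67 · 97 = 6499.

67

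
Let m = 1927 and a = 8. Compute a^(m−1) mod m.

8^1 ≡ 8 (mod 1927)
8^2 ≡ 8^2 = 64 ≡ 64 (mod 1927)
8^4 ≡ 64^2 = 4096 ≡ 242 (mod 1927)
8^8 ≡ 242^2 = 58564 ≡ 754 (mod 1927)
8^16 ≡ 754^2 = 568516 ≡ 51 (mod 1927)
8^32 ≡ 51^2 = 2601 ≡ 674 (mod 1927)
8^64 ≡ 674^2 = 454276 ≡ 1431 (mod 1927)
8^128 ≡ 1431^2 = 2047761 ≡ 1287 (mod 1927)
8^256 ≡ 1287^2 = 1656369 ≡ 1076 (mod 1927)
8^512 ≡ 1076^2 = 1157776 ≡ 1576 (mod 1927)
8^1024 ≡ 1576^2 = 2483776 ≡ 1800 (mod 1927)
1926 = 1024 + 512 + 256 + 128 + 4 + 2 in binary powers of 2.
So 8^1926 ≡ 1800 · 1576 · 1076 · 1287 · 242 · 64 ≡ 1630 (mod 1927).
Since 1630 ≠ 1, base 8 is a Fermat witness: 1927 is composite.

1630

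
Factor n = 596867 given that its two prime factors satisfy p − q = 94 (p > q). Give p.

Since p = q + 94, we have 596867 = q(q + 94), so q² + 94q − 596867 = 0.
Discriminant: 94² + 4·596867 = 8836 + 2387468 = 2396304; √2396304 = 1548.
q = (−94 + 1548)/2 = 727, and p = q + 94 = 821.
Check: 727 · 821 = 596867.

821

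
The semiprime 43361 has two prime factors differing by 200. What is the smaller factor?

131

Since p = q + 200, we have 43361 = q(q + 200), so q² + 200q − 43361 = 0.
Discriminant: 200² + 4·43361 = 40000 + 173444 = 213444; √213444 = 462.
q = (−200 + 462)/2 = 131, and p = q + 200 = 331.
Check: 131 · 331 = 43361.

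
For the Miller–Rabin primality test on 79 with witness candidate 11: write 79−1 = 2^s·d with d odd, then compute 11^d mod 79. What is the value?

1

79 − 1 = 78 = 2^1 · 39, so d = 39.
11^1 ≡ 11 (mod 79)
11^2 ≡ 11^2 = 121 ≡ 42 (mod 79)
11^4 ≡ 42^2 = 1764 ≡ 26 (mod 79)
11^8 ≡ 26^2 = 676 ≡ 44 (mod 79)
11^16 ≡ 44^2 = 1936 ≡ 40 (mod 79)
11^32 ≡ 40^2 = 1600 ≡ 20 (mod 79)
39 = 32 + 4 + 2 + 1 in binary powers of 2.
So 11^39 ≡ 20 · 26 · 42 · 11 ≡ 1 (mod 79).
Since 11^d ≡ 1 (mod 79), base 11 does not prove 79 composite.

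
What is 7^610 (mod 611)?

17

7^1 ≡ 7 (mod 611)
7^2 ≡ 7^2 = 49 ≡ 49 (mod 611)
7^4 ≡ 49^2 = 2401 ≡ 568 (mod 611)
7^8 ≡ 568^2 = 322624 ≡ 16 (mod 611)
7^16 ≡ 16^2 = 256 ≡ 256 (mod 611)
7^32 ≡ 256^2 = 65536 ≡ 159 (mod 611)
7^64 ≡ 159^2 = 25281 ≡ 230 (mod 611)
7^128 ≡ 230^2 = 52900 ≡ 354 (mod 611)
7^256 ≡ 354^2 = 125316 ≡ 61 (mod 611)
7^512 ≡ 61^2 = 3721 ≡ 55 (mod 611)
610 = 512 + 64 + 32 + 2 in binary powers of 2.
So 7^610 ≡ 55 · 230 · 159 · 49 ≡ 17 (mod 611).
Since 17 ≠ 1, base 7 is a Fermat witness: 611 is composite.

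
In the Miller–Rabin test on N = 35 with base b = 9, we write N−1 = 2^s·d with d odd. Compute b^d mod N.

35 − 1 = 34 = 2^1 · 17, so d = 17.
9^1 ≡ 9 (mod 35)
9^2 ≡ 9^2 = 81 ≡ 11 (mod 35)
9^4 ≡ 11^2 = 121 ≡ 16 (mod 35)
9^8 ≡ 16^2 = 256 ≡ 11 (mod 35)
9^16 ≡ 11^2 = 121 ≡ 16 (mod 35)
17 = 16 + 1 in binary powers of 2.
So 9^17 ≡ 16 · 9 ≡ 4 (mod 35).
Squaring chain: 4; never reaches −1, so base 9 is a Miller–Rabin witness that 35 is composite.

4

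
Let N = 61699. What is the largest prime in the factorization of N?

61699 = 11 · 5609
5609 = 71 · 79
79 is prime.
So 61699 = 11 · 71 · 79; the largest prime factor is 79.

79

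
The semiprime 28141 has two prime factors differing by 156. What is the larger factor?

Since p = q + 156, we have 28141 = q(q + 156), so q² + 156q − 28141 = 0.
Discriminant: 156² + 4·28141 = 24336 + 112564 = 136900; √136900 = 370.
q = (−156 + 370)/2 = 107, and p = q + 156 = 263.
Check: 107 · 263 = 28141.

263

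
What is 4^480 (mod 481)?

417

4^1 ≡ 4 (mod 481)
4^2 ≡ 4^2 = 16 ≡ 16 (mod 481)
4^4 ≡ 16^2 = 256 ≡ 256 (mod 481)
4^8 ≡ 256^2 = 65536 ≡ 120 (mod 481)
4^16 ≡ 120^2 = 14400 ≡ 451 (mod 481)
4^32 ≡ 451^2 = 203401 ≡ 419 (mod 481)
4^64 ≡ 419^2 = 175561 ≡ 477 (mod 481)
4^128 ≡ 477^2 = 227529 ≡ 16 (mod 481)
4^256 ≡ 16^2 = 256 ≡ 256 (mod 481)
480 = 256 + 128 + 64 + 32 in binary powers of 2.
So 4^480 ≡ 256 · 16 · 477 · 419 ≡ 417 (mod 481).
Since 417 ≠ 1, base 4 is a Fermat witness: 481 is composite.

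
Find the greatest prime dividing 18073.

53

18073 = 11 · 1643
1643 = 31 · 53
53 is prime.
So 18073 = 11 · 31 · 53; the largest prime factor is 53.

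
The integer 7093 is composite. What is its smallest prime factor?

41

7093 is odd.
Digit sum 19, not divisible by 3.
Ends in 3: not divisible by 5.
7: 7093 = 7·1013 + 2
11: 7093 = 11·644 + 9
13: 7093 = 13·545 + 8
17: 7093 = 17·417 + 4
19: 7093 = 19·373 + 6
23: 7093 = 23·308 + 9
29: 7093 = 29·244 + 17
31: 7093 = 31·228 + 25
37: 7093 = 37·191 + 26
41: 7093 = 41·173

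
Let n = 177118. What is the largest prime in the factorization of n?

177118 = 2 · 88559
88559 = 19 · 4661
4661 = 59 · 79
79 is prime.
So 177118 = 2 · 19 · 59 · 79; the largest prime factor is 79.

79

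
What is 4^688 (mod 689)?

4^1 ≡ 4 (mod 689)
4^2 ≡ 4^2 = 16 ≡ 16 (mod 689)
4^4 ≡ 16^2 = 256 ≡ 256 (mod 689)
4^8 ≡ 256^2 = 65536 ≡ 81 (mod 689)
4^16 ≡ 81^2 = 6561 ≡ 360 (mod 689)
4^32 ≡ 360^2 = 129600 ≡ 68 (mod 689)
4^64 ≡ 68^2 = 4624 ≡ 490 (mod 689)
4^128 ≡ 490^2 = 240100 ≡ 328 (mod 689)
4^256 ≡ 328^2 = 107584 ≡ 100 (mod 689)
4^512 ≡ 100^2 = 10000 ≡ 354 (mod 689)
688 = 512 + 128 + 32 + 16 in binary powers of 2.
So 4^688 ≡ 354 · 328 · 68 · 360 ≡ 490 (mod 689).
Since 490 ≠ 1, base 4 is a Fermat witness: 689 is composite.

490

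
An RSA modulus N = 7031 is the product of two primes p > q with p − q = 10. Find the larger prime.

Since p = q + 10, we have 7031 = q(q + 10), so q² + 10q − 7031 = 0.
Discriminant: 10² + 4·7031 = 100 + 28124 = 28224; √28224 = 168.
q = (−10 + 168)/2 = 79, and p = q + 10 = 89.
Check: 79 · 89 = 7031.

89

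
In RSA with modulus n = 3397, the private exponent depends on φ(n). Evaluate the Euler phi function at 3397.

Factor: 3397 = 43 · 79.
φ(3397) = (43−1) · (79−1) = 42 · 78 = 3276.

3276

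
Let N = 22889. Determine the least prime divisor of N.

22889 is odd.
Digit sum 29, not divisible by 3.
Ends in 9: not divisible by 5.
7: 22889 = 7·3269 + 6
11: 22889 = 11·2080 + 9
13: 22889 = 13·1760 + 9
17: 22889 = 17·1346 + 7
19: 22889 = 19·1204 + 13
23: 22889 = 23·995 + 4
29: 22889 = 29·789 + 8
31: 22889 = 31·738 + 11
37: 22889 = 37·618 + 23
41: 22889 = 41·558 + 11
43: 22889 = 43·532 + 13
47: 22889 = 47·487

47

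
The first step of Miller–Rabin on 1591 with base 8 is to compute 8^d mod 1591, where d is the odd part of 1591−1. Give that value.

290

1591 − 1 = 1590 = 2^1 · 795, so d = 795.
8^1 ≡ 8 (mod 1591)
8^2 ≡ 8^2 = 64 ≡ 64 (mod 1591)
8^4 ≡ 64^2 = 4096 ≡ 914 (mod 1591)
8^8 ≡ 914^2 = 835396 ≡ 121 (mod 1591)
8^16 ≡ 121^2 = 14641 ≡ 322 (mod 1591)
8^32 ≡ 322^2 = 103684 ≡ 269 (mod 1591)
8^64 ≡ 269^2 = 72361 ≡ 766 (mod 1591)
8^128 ≡ 766^2 = 586756 ≡ 1268 (mod 1591)
8^256 ≡ 1268^2 = 1607824 ≡ 914 (mod 1591)
8^512 ≡ 914^2 = 835396 ≡ 121 (mod 1591)
795 = 512 + 256 + 16 + 8 + 2 + 1 in binary powers of 2.
So 8^795 ≡ 121 · 914 · 322 · 121 · 64 · 8 ≡ 290 (mod 1591).
Squaring chain: 290; never reaches −1, so base 8 is a Miller–Rabin witness that 1591 is composite.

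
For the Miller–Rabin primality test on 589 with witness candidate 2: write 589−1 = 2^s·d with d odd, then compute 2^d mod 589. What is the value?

407

589 − 1 = 588 = 2^2 · 147, so d = 147.
2^1 ≡ 2 (mod 589)
2^2 ≡ 2^2 = 4 ≡ 4 (mod 589)
2^4 ≡ 4^2 = 16 ≡ 16 (mod 589)
2^8 ≡ 16^2 = 256 ≡ 256 (mod 589)
2^16 ≡ 256^2 = 65536 ≡ 157 (mod 589)
2^32 ≡ 157^2 = 24649 ≡ 500 (mod 589)
2^64 ≡ 500^2 = 250000 ≡ 264 (mod 589)
2^128 ≡ 264^2 = 69696 ≡ 194 (mod 589)
147 = 128 + 16 + 2 + 1 in binary powers of 2.
So 2^147 ≡ 194 · 157 · 4 · 2 ≡ 407 (mod 589).
Squaring chain: 407 → 140; never reaches −1, so base 2 is a Miller–Rabin witness that 589 is composite.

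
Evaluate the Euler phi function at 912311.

870912

Factor: 912311 = 29 · 163 · 193.
φ(912311) = (29−1) · (163−1) · (193−1) = 28 · 162 · 192 = 870912.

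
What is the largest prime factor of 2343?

2343 = 3 · 781
781 = 11 · 71
71 is prime.
So 2343 = 3 · 11 · 71; the largest prime factor is 71.

71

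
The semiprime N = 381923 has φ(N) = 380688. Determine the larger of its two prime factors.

φ(n) = (p−1)(q−1) = n − (p+q) + 1, so p + q = 381923 − 380688 + 1 = 1236.
p and q are the roots of t² − 1236t + 381923 = 0.
Discriminant: 1236² − 4·381923 = 1527696 − 1527692 = 4; √4 = 2.
q = (1236 − 2)/2 = 617, p = (1236 + 2)/2 = 619.
Check: 617 · 619 = 381923.

619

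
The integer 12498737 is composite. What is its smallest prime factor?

59

12498737 is odd.
Digit sum 41, not divisible by 3.
Ends in 7: not divisible by 5.
7: 12498737 = 7·1785533 + 6
11: 12498737 = 11·1136248 + 9
13: 12498737 = 13·961441 + 4
17: 12498737 = 17·735219 + 14
19: 12498737 = 19·657828 + 5
23: 12498737 = 23·543423 + 8
29: 12498737 = 29·430990 + 27
31: 12498737 = 31·403185 + 2
37: 12498737 = 37·337803 + 26
41: 12498737 = 41·304847 + 10
43: 12498737 = 43·290668 + 13
47: 12498737 = 47·265930 + 27
53: 12498737 = 53·235825 + 12
59: 12498737 = 59·211843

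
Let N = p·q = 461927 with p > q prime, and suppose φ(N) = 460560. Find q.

607

φ(n) = (p−1)(q−1) = n − (p+q) + 1, so p + q = 461927 − 460560 + 1 = 1368.
p and q are the roots of t² − 1368t + 461927 = 0.
Discriminant: 1368² − 4·461927 = 1871424 − 1847708 = 23716; √23716 = 154.
q = (1368 − 154)/2 = 607, p = (1368 + 154)/2 = 761.
Check: 607 · 761 = 461927.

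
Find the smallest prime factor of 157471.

17

157471 is odd.
Digit sum 25, not divisible by 3.
Ends in 1: not divisible by 5.
7: 157471 = 7·22495 + 6
11: 157471 = 11·14315 + 6
13: 157471 = 13·12113 + 2
17: 157471 = 17·9263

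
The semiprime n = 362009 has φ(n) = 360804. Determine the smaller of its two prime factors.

φ(n) = (p−1)(q−1) = n − (p+q) + 1, so p + q = 362009 − 360804 + 1 = 1206.
p and q are the roots of t² − 1206t + 362009 = 0.
Discriminant: 1206² − 4·362009 = 1454436 − 1448036 = 6400; √6400 = 80.
q = (1206 − 80)/2 = 563, p = (1206 + 80)/2 = 643.
Check: 563 · 643 = 362009.

563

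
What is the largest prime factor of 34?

34 = 2 · 17
17 is prime.
So 34 = 2 · 17; the largest prime factor is 17.

17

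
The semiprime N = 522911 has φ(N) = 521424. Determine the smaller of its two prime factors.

569

φ(n) = (p−1)(q−1) = n − (p+q) + 1, so p + q = 522911 − 521424 + 1 = 1488.
p and q are the roots of t² − 1488t + 522911 = 0.
Discriminant: 1488² − 4·522911 = 2214144 − 2091644 = 122500; √122500 = 350.
q = (1488 − 350)/2 = 569, p = (1488 + 350)/2 = 919.
Check: 569 · 919 = 522911.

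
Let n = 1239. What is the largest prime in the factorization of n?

59

1239 = 3 · 413
413 = 7 · 59
59 is prime.
So 1239 = 3 · 7 · 59; the largest prime factor is 59.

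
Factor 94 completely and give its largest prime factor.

94 = 2 · 47
47 is prime.
So 94 = 2 · 47; the largest prime factor is 47.

47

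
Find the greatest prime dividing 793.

793 = 13 · 61
61 is prime.
So 793 = 13 · 61; the largest prime factor is 61.

61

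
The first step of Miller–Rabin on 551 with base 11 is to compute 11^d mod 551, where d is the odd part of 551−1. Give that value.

551 − 1 = 550 = 2^1 · 275, so d = 275.
11^1 ≡ 11 (mod 551)
11^2 ≡ 11^2 = 121 ≡ 121 (mod 551)
11^4 ≡ 121^2 = 14641 ≡ 315 (mod 551)
11^8 ≡ 315^2 = 99225 ≡ 45 (mod 551)
11^16 ≡ 45^2 = 2025 ≡ 372 (mod 551)
11^32 ≡ 372^2 = 138384 ≡ 83 (mod 551)
11^64 ≡ 83^2 = 6889 ≡ 277 (mod 551)
11^128 ≡ 277^2 = 76729 ≡ 140 (mod 551)
11^256 ≡ 140^2 = 19600 ≡ 315 (mod 551)
275 = 256 + 16 + 2 + 1 in binary powers of 2.
So 11^275 ≡ 315 · 372 · 121 · 11 ≡ 520 (mod 551).
Squaring chain: 520; never reaches −1, so base 11 is a Miller–Rabin witness that 551 is composite.

520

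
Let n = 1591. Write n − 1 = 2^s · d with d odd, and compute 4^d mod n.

1591 − 1 = 1590 = 2^1 · 795, so d = 795.
4^1 ≡ 4 (mod 1591)
4^2 ≡ 4^2 = 16 ≡ 16 (mod 1591)
4^4 ≡ 16^2 = 256 ≡ 256 (mod 1591)
4^8 ≡ 256^2 = 65536 ≡ 305 (mod 1591)
4^16 ≡ 305^2 = 93025 ≡ 747 (mod 1591)
4^32 ≡ 747^2 = 558009 ≡ 1159 (mod 1591)
4^64 ≡ 1159^2 = 1343281 ≡ 477 (mod 1591)
4^128 ≡ 477^2 = 227529 ≡ 16 (mod 1591)
4^256 ≡ 16^2 = 256 ≡ 256 (mod 1591)
4^512 ≡ 256^2 = 65536 ≡ 305 (mod 1591)
795 = 512 + 256 + 16 + 8 + 2 + 1 in binary powers of 2.
So 4^795 ≡ 305 · 256 · 747 · 305 · 16 · 4 ≡ 471 (mod 1591).
Squaring chain: 471; never reaches −1, so base 4 is a Miller–Rabin witness that 1591 is composite.

471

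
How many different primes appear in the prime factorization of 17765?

17765 = 5 · 3553
3553 = 11 · 323
323 = 17 · 19
17765 = 5 · 11 · 17 · 19, which has 4 distinct prime factors.

4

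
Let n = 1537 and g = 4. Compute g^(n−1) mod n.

864

4^1 ≡ 4 (mod 1537)
4^2 ≡ 4^2 = 16 ≡ 16 (mod 1537)
4^4 ≡ 16^2 = 256 ≡ 256 (mod 1537)
4^8 ≡ 256^2 = 65536 ≡ 982 (mod 1537)
4^16 ≡ 982^2 = 964324 ≡ 625 (mod 1537)
4^32 ≡ 625^2 = 390625 ≡ 227 (mod 1537)
4^64 ≡ 227^2 = 51529 ≡ 808 (mod 1537)
4^128 ≡ 808^2 = 652864 ≡ 1176 (mod 1537)
4^256 ≡ 1176^2 = 1382976 ≡ 1213 (mod 1537)
4^512 ≡ 1213^2 = 1471369 ≡ 460 (mod 1537)
4^1024 ≡ 460^2 = 211600 ≡ 1031 (mod 1537)
1536 = 1024 + 512 in binary powers of 2.
So 4^1536 ≡ 1031 · 460 ≡ 864 (mod 1537).
Since 864 ≠ 1, base 4 is a Fermat witness: 1537 is composite.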